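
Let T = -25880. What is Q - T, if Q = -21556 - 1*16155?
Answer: -11831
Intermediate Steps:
Q = -37711 (Q = -21556 - 16155 = -37711)
Q - T = -37711 - 1*(-25880) = -37711 + 25880 = -11831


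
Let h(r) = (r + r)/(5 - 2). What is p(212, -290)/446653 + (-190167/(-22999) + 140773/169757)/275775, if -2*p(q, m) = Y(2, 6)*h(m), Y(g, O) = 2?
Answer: 224025511343448338/480907769399691726225 ≈ 0.00046584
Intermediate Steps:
h(r) = 2*r/3 (h(r) = (2*r)/3 = (2*r)*(⅓) = 2*r/3)
p(q, m) = -2*m/3
p(212, -290)/446653 + (-190167/(-22999) + 140773/169757)/275775 = -⅔*(-290)/446653 + (-190167/(-22999) + 140773/169757)/275775 = (580/3)*(1/446653) + (-190167*(-1/22999) + 140773*(1/169757))*(1/275775) = 580/1339959 + (190167/22999 + 140773/169757)*(1/275775) = 580/1339959 + (35519817646/3904241243)*(1/275775) = 580/1339959 + 35519817646/1076692128788325 = 224025511343448338/480907769399691726225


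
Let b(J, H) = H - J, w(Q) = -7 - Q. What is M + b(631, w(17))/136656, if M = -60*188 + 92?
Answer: -1528907983/136656 ≈ -11188.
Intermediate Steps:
M = -11188 (M = -11280 + 92 = -11188)
M + b(631, w(17))/136656 = -11188 + ((-7 - 1*17) - 1*631)/136656 = -11188 + ((-7 - 17) - 631)*(1/136656) = -11188 + (-24 - 631)*(1/136656) = -11188 - 655*1/136656 = -11188 - 655/136656 = -1528907983/136656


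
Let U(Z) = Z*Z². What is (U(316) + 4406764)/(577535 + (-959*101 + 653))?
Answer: 35961260/481329 ≈ 74.712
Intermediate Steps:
U(Z) = Z³
(U(316) + 4406764)/(577535 + (-959*101 + 653)) = (316³ + 4406764)/(577535 + (-959*101 + 653)) = (31554496 + 4406764)/(577535 + (-96859 + 653)) = 35961260/(577535 - 96206) = 35961260/481329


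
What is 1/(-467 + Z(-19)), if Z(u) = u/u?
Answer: -1/466 ≈ -0.0021459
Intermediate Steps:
Z(u) = 1
1/(-467 + Z(-19)) = 1/(-467 + 1) = 1/(-466) = -1/466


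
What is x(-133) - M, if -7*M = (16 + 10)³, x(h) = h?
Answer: 16645/7 ≈ 2377.9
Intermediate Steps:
M = -17576/7 (M = -(16 + 10)³/7 = -⅐*26³ = -⅐*17576 = -17576/7 ≈ -2510.9)
x(-133) - M = -133 - 1*(-17576/7) = -133 + 17576/7 = 16645/7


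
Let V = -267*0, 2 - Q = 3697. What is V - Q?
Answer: 3695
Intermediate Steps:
Q = -3695 (Q = 2 - 1*3697 = 2 - 3697 = -3695)
V = 0
V - Q = 0 - 1*(-3695) = 0 + 3695 = 3695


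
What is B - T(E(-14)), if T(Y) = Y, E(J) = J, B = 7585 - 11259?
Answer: -3660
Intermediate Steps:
B = -3674
B - T(E(-14)) = -3674 - 1*(-14) = -3674 + 14 = -3660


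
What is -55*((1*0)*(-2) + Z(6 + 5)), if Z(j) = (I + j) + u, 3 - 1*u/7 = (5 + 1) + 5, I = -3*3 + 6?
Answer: 2640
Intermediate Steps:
I = -3 (I = -9 + 6 = -3)
u = -56 (u = 21 - 7*((5 + 1) + 5) = 21 - 7*(6 + 5) = 21 - 7*11 = 21 - 77 = -56)
Z(j) = -59 + j (Z(j) = (-3 + j) - 56 = -59 + j)
-55*((1*0)*(-2) + Z(6 + 5)) = -55*((1*0)*(-2) + (-59 + (6 + 5))) = -55*(0*(-2) + (-59 + 11)) = -55*(0 - 48) = -55*(-48) = 2640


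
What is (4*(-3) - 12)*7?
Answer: -168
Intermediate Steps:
(4*(-3) - 12)*7 = (-12 - 12)*7 = -24*7 = -168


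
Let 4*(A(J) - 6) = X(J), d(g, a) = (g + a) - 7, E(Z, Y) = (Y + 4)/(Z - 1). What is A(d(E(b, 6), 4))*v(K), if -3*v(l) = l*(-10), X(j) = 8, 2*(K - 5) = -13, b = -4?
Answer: -40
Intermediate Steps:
K = -3/2 (K = 5 + (½)*(-13) = 5 - 13/2 = -3/2 ≈ -1.5000)
v(l) = 10*l/3 (v(l) = -l*(-10)/3 = -(-10)*l/3 = 10*l/3)
E(Z, Y) = (4 + Y)/(-1 + Z)
d(g, a) = -7 + a + g (d(g, a) = (a + g) - 7 = -7 + a + g)
A(J) = 8 (A(J) = 6 + (¼)*8 = 6 + 2 = 8)
A(d(E(b, 6), 4))*v(K) = 8*((10/3)*(-3/2)) = 8*(-5) = -40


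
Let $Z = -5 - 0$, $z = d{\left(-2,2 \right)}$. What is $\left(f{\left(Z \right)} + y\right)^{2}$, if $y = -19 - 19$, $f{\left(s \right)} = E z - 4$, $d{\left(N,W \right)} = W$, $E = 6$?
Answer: $900$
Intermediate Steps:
$z = 2$
$Z = -5$ ($Z = -5 + 0 = -5$)
$f{\left(s \right)} = 8$ ($f{\left(s \right)} = 6 \cdot 2 - 4 = 12 - 4 = 8$)
$y = -38$ ($y = -19 - 19 = -38$)
$\left(f{\left(Z \right)} + y\right)^{2} = \left(8 - 38\right)^{2} = \left(-30\right)^{2} = 900$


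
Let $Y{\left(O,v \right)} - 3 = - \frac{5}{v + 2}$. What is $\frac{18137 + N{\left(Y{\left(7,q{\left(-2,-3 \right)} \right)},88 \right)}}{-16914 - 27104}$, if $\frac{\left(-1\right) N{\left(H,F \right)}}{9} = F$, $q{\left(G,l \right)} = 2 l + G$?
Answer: $- \frac{17345}{44018} \approx -0.39404$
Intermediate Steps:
$q{\left(G,l \right)} = G + 2 l$
$Y{\left(O,v \right)} = 3 - \frac{5}{2 + v}$ ($Y{\left(O,v \right)} = 3 - \frac{5}{v + 2} = 3 - \frac{5}{2 + v}$)
$N{\left(H,F \right)} = - 9 F$
$\frac{18137 + N{\left(Y{\left(7,q{\left(-2,-3 \right)} \right)},88 \right)}}{-16914 - 27104} = \frac{18137 - 792}{-16914 - 27104} = \frac{18137 - 792}{-44018} = 17345 \left(- \frac{1}{44018}\right) = - \frac{17345}{44018}$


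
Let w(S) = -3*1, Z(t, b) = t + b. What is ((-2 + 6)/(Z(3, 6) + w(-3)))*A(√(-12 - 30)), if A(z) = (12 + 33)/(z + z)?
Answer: -5*I*√42/14 ≈ -2.3145*I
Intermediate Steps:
Z(t, b) = b + t
w(S) = -3
A(z) = 45/(2*z) (A(z) = 45/((2*z)) = 45*(1/(2*z)) = 45/(2*z))
((-2 + 6)/(Z(3, 6) + w(-3)))*A(√(-12 - 30)) = ((-2 + 6)/((6 + 3) - 3))*(45/(2*(√(-12 - 30)))) = (4/(9 - 3))*(45/(2*(√(-42)))) = (4/6)*(45/(2*((I*√42)))) = (4*(⅙))*(45*(-I*√42/42)/2) = 2*(-15*I*√42/28)/3 = -5*I*√42/14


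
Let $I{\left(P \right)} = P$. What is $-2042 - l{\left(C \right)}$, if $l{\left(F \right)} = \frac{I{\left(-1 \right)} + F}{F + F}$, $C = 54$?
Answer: $- \frac{220589}{108} \approx -2042.5$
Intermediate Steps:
$l{\left(F \right)} = \frac{-1 + F}{2 F}$ ($l{\left(F \right)} = \frac{-1 + F}{F + F} = \frac{-1 + F}{2 F}$)
$-2042 - l{\left(C \right)} = -2042 - \frac{-1 + 54}{2 \cdot 54} = -2042 - \frac{1}{2} \cdot \frac{1}{54} \cdot 53 = -2042 - \frac{53}{108} = - \frac{220589}{108}$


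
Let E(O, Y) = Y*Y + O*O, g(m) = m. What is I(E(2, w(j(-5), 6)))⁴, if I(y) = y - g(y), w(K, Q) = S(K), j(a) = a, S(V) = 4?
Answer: 0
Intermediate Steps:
w(K, Q) = 4
E(O, Y) = O² + Y² (E(O, Y) = Y² + O² = O² + Y²)
I(y) = 0 (I(y) = y - y = 0)
I(E(2, w(j(-5), 6)))⁴ = 0⁴ = 0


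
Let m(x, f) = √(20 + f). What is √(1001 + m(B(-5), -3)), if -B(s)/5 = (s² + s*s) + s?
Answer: √(1001 + √17) ≈ 31.704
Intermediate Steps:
B(s) = -10*s² - 5*s (B(s) = -5*((s² + s*s) + s) = -5*((s² + s²) + s) = -5*(2*s² + s) = -5*(s + 2*s²) = -10*s² - 5*s)
√(1001 + m(B(-5), -3)) = √(1001 + √(20 - 3)) = √(1001 + √17)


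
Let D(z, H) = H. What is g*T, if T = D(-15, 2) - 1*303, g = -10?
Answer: 3010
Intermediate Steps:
T = -301 (T = 2 - 1*303 = 2 - 303 = -301)
g*T = -10*(-301) = 3010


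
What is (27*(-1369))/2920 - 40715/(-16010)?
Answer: -47288983/4674920 ≈ -10.115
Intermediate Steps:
(27*(-1369))/2920 - 40715/(-16010) = -36963*1/2920 - 40715*(-1/16010) = -36963/2920 + 8143/3202 = -47288983/4674920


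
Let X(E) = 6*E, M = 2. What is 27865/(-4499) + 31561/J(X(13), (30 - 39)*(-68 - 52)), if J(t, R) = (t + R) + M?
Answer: 109669539/5218840 ≈ 21.014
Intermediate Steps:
J(t, R) = 2 + R + t (J(t, R) = (t + R) + 2 = (R + t) + 2 = 2 + R + t)
27865/(-4499) + 31561/J(X(13), (30 - 39)*(-68 - 52)) = 27865/(-4499) + 31561/(2 + (30 - 39)*(-68 - 52) + 6*13) = 27865*(-1/4499) + 31561/(2 - 9*(-120) + 78) = -27865/4499 + 31561/(2 + 1080 + 78) = -27865/4499 + 31561/1160 = 109669539/5218840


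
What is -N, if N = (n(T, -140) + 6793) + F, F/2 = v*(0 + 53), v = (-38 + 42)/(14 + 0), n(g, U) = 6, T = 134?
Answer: -47805/7 ≈ -6829.3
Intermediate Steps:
v = 2/7 (v = 4/14 = 4*(1/14) = 2/7 ≈ 0.28571)
F = 212/7 (F = 2*(2*(0 + 53)/7) = 2*((2/7)*53) = 2*(106/7) = 212/7 ≈ 30.286)
N = 47805/7 (N = (6 + 6793) + 212/7 = 6799 + 212/7 = 47805/7 ≈ 6829.3)
-N = -1*47805/7 = -47805/7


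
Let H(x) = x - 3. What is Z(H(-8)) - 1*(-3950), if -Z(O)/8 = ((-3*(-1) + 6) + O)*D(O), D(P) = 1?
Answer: 3966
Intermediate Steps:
H(x) = -3 + x
Z(O) = -72 - 8*O (Z(O) = -8*((-3*(-1) + 6) + O) = -8*((3 + 6) + O) = -8*(9 + O) = -72 - 8*O)
Z(H(-8)) - 1*(-3950) = (-72 - 8*(-3 - 8)) - 1*(-3950) = (-72 - 8*(-11)) + 3950 = (-72 + 88) + 3950 = 16 + 3950 = 3966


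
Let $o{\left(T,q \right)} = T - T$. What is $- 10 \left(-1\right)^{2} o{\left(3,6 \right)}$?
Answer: $0$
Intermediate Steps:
$o{\left(T,q \right)} = 0$
$- 10 \left(-1\right)^{2} o{\left(3,6 \right)} = - 10 \left(-1\right)^{2} \cdot 0 = \left(-10\right) 1 \cdot 0 = \left(-10\right) 0 = 0$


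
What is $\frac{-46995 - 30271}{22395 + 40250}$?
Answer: $- \frac{77266}{62645} \approx -1.2334$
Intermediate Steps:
$\frac{-46995 - 30271}{22395 + 40250} = - \frac{77266}{62645}$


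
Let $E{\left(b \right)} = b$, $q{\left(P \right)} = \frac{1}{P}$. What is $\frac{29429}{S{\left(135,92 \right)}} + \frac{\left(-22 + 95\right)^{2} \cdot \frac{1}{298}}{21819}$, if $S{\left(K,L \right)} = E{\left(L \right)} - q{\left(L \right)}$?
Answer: $\frac{838293804683}{2620330986} \approx 319.92$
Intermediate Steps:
$S{\left(K,L \right)} = L - \frac{1}{L}$
$\frac{29429}{S{\left(135,92 \right)}} + \frac{\left(-22 + 95\right)^{2} \cdot \frac{1}{298}}{21819} = \frac{29429}{92 - \frac{1}{92}} + \frac{\left(-22 + 95\right)^{2} \cdot \frac{1}{298}}{21819} = \frac{29429}{92 - \frac{1}{92}} + 73^{2} \cdot \frac{1}{298} \cdot \frac{1}{21819} = \frac{29429}{92 - \frac{1}{92}} + 5329 \cdot \frac{1}{298} \cdot \frac{1}{21819} = \frac{29429}{\frac{8463}{92}} + \frac{5329}{298} \cdot \frac{1}{21819} = 29429 \cdot \frac{92}{8463} + \frac{5329}{6502062} = \frac{2707468}{8463} + \frac{5329}{6502062} = \frac{838293804683}{2620330986}$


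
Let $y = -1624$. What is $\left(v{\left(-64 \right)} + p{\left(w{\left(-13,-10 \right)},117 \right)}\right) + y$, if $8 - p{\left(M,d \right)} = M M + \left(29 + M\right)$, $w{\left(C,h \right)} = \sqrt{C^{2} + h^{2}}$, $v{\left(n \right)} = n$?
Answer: $-1978 - \sqrt{269} \approx -1994.4$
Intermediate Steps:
$p{\left(M,d \right)} = -21 - M - M^{2}$ ($p{\left(M,d \right)} = 8 - \left(M M + \left(29 + M\right)\right) = 8 - \left(M^{2} + \left(29 + M\right)\right) = 8 - \left(29 + M + M^{2}\right) = -21 - M - M^{2}$)
$\left(v{\left(-64 \right)} + p{\left(w{\left(-13,-10 \right)},117 \right)}\right) + y = \left(-64 - \left(21 + \left(\sqrt{\left(-13\right)^{2} + \left(-10\right)^{2}}\right)^{2} + \sqrt{\left(-13\right)^{2} + \left(-10\right)^{2}}\right)\right) - 1624 = \left(-64 - \left(21 + \left(\sqrt{169 + 100}\right)^{2} + \sqrt{169 + 100}\right)\right) - 1624 = \left(-64 - \left(21 + \sqrt{269} + \left(\sqrt{269}\right)^{2}\right)\right) - 1624 = \left(-64 - \left(290 + \sqrt{269}\right)\right) - 1624 = \left(-354 - \sqrt{269}\right) - 1624 = -1978 - \sqrt{269}$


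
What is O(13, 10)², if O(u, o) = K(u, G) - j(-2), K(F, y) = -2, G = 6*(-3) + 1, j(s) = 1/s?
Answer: 9/4 ≈ 2.2500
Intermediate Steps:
j(s) = 1/s
G = -17 (G = -18 + 1 = -17)
O(u, o) = -3/2 (O(u, o) = -2 - 1/(-2) = -2 - 1*(-½) = -2 + ½ = -3/2)
O(13, 10)² = (-3/2)² = 9/4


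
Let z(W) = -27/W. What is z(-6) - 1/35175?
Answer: 316573/70350 ≈ 4.5000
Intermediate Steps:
z(-6) - 1/35175 = -27/(-6) - 1/35175 = -27*(-⅙) - 1*1/35175 = 9/2 - 1/35175 = 316573/70350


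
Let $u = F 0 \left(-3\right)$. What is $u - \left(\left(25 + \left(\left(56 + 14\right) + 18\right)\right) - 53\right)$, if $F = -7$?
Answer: $-60$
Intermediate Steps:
$u = 0$ ($u = \left(-7\right) 0 \left(-3\right) = 0 \left(-3\right) = 0$)
$u - \left(\left(25 + \left(\left(56 + 14\right) + 18\right)\right) - 53\right) = 0 - \left(\left(25 + \left(\left(56 + 14\right) + 18\right)\right) - 53\right) = 0 - \left(\left(25 + \left(70 + 18\right)\right) - 53\right) = 0 - \left(\left(25 + 88\right) - 53\right) = 0 - \left(113 - 53\right) = 0 - 60 = -60$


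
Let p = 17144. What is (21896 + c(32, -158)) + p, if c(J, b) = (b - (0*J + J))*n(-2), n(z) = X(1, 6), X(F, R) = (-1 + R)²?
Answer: 34290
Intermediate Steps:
n(z) = 25 (n(z) = (-1 + 6)² = 5² = 25)
c(J, b) = -25*J + 25*b (c(J, b) = (b - (0*J + J))*25 = (b - (0 + J))*25 = (b - J)*25 = -25*J + 25*b)
(21896 + c(32, -158)) + p = (21896 + (-25*32 + 25*(-158))) + 17144 = (21896 + (-800 - 3950)) + 17144 = (21896 - 4750) + 17144 = 17146 + 17144 = 34290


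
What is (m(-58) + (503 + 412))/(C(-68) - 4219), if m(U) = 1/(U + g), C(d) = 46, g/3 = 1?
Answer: -50324/229515 ≈ -0.21926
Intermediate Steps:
g = 3 (g = 3*1 = 3)
m(U) = 1/(3 + U) (m(U) = 1/(U + 3) = 1/(3 + U))
(m(-58) + (503 + 412))/(C(-68) - 4219) = (1/(3 - 58) + (503 + 412))/(46 - 4219) = (1/(-55) + 915)/(-4173) = (-1/55 + 915)*(-1/4173) = (50324/55)*(-1/4173) = -50324/229515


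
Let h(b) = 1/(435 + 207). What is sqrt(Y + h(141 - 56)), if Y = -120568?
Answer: I*sqrt(49693788510)/642 ≈ 347.23*I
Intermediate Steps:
h(b) = 1/642
sqrt(Y + h(141 - 56)) = sqrt(-120568 + 1/642) = sqrt(-77404655/642) = I*sqrt(49693788510)/642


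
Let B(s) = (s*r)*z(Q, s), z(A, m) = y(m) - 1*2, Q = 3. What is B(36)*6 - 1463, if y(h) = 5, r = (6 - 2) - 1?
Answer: 481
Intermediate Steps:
r = 3 (r = 4 - 1 = 3)
z(A, m) = 3 (z(A, m) = 5 - 1*2 = 5 - 2 = 3)
B(s) = 9*s (B(s) = (s*3)*3 = (3*s)*3 = 9*s)
B(36)*6 - 1463 = (9*36)*6 - 1463 = 324*6 - 1463 = 1944 - 1463 = 481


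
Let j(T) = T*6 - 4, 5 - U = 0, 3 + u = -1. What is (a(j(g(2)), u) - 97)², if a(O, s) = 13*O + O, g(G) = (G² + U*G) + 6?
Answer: 2331729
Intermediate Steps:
u = -4 (u = -3 - 1 = -4)
U = 5 (U = 5 - 1*0 = 5 + 0 = 5)
g(G) = 6 + G² + 5*G (g(G) = (G² + 5*G) + 6 = 6 + G² + 5*G)
j(T) = -4 + 6*T (j(T) = 6*T - 4 = -4 + 6*T)
a(O, s) = 14*O
(a(j(g(2)), u) - 97)² = (14*(-4 + 6*(6 + 2² + 5*2)) - 97)² = (14*(-4 + 6*(6 + 4 + 10)) - 97)² = (14*(-4 + 6*20) - 97)² = (14*(-4 + 120) - 97)² = (14*116 - 97)² = (1624 - 97)² = 1527² = 2331729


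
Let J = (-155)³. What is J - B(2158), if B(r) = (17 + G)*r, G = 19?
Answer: -3801563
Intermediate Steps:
J = -3723875
B(r) = 36*r (B(r) = (17 + 19)*r = 36*r)
J - B(2158) = -3723875 - 36*2158 = -3723875 - 1*77688 = -3723875 - 77688 = -3801563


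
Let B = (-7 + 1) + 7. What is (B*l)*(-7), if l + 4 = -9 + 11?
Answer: 14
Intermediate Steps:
l = -2 (l = -4 + (-9 + 11) = -4 + 2 = -2)
B = 1 (B = -6 + 7 = 1)
(B*l)*(-7) = (1*(-2))*(-7) = -2*(-7) = 14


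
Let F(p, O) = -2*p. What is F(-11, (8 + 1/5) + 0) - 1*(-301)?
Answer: 323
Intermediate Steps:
F(-11, (8 + 1/5) + 0) - 1*(-301) = -2*(-11) - 1*(-301) = 22 + 301 = 323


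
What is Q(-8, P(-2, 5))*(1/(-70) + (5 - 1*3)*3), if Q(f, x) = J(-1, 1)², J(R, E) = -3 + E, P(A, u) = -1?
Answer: 838/35 ≈ 23.943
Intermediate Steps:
Q(f, x) = 4 (Q(f, x) = (-3 + 1)² = (-2)² = 4)
Q(-8, P(-2, 5))*(1/(-70) + (5 - 1*3)*3) = 4*(1/(-70) + (5 - 1*3)*3) = 4*(-1/70 + (5 - 3)*3) = 4*(-1/70 + 2*3) = 4*(-1/70 + 6) = 4*(419/70) = 838/35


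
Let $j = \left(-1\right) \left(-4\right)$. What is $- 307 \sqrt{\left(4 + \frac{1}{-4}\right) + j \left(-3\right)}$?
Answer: $- \frac{307 i \sqrt{33}}{2} \approx - 881.79 i$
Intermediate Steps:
$j = 4$
$- 307 \sqrt{\left(4 + \frac{1}{-4}\right) + j \left(-3\right)} = - 307 \sqrt{\left(4 + \frac{1}{-4}\right) + 4 \left(-3\right)} = - 307 \sqrt{\left(4 - \frac{1}{4}\right) - 12} = - 307 \sqrt{\frac{15}{4} - 12} = - 307 \sqrt{- \frac{33}{4}} = - 307 \frac{i \sqrt{33}}{2} = - \frac{307 i \sqrt{33}}{2}$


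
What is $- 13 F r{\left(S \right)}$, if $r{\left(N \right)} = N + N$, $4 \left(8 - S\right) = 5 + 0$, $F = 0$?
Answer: $0$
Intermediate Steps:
$S = \frac{27}{4}$ ($S = 8 - \frac{5 + 0}{4} = 8 - \frac{5}{4} = \frac{27}{4} \approx 6.75$)
$r{\left(N \right)} = 2 N$
$- 13 F r{\left(S \right)} = \left(-13\right) 0 \cdot 2 \cdot \frac{27}{4} = 0 \cdot \frac{27}{2} = 0$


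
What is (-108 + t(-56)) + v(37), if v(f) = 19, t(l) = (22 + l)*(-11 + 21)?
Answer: -429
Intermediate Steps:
t(l) = 220 + 10*l (t(l) = (22 + l)*10 = 220 + 10*l)
(-108 + t(-56)) + v(37) = (-108 + (220 + 10*(-56))) + 19 = (-108 + (220 - 560)) + 19 = (-108 - 340) + 19 = -448 + 19 = -429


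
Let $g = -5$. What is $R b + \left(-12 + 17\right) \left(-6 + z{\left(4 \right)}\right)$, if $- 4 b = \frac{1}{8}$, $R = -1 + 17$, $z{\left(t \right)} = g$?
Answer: $- \frac{111}{2} \approx -55.5$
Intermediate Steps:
$z{\left(t \right)} = -5$
$R = 16$
$b = - \frac{1}{32}$ ($b = - \frac{1}{4 \cdot 8} = \left(- \frac{1}{4}\right) \frac{1}{8} = - \frac{1}{32} \approx -0.03125$)
$R b + \left(-12 + 17\right) \left(-6 + z{\left(4 \right)}\right) = 16 \left(- \frac{1}{32}\right) + \left(-12 + 17\right) \left(-6 - 5\right) = - \frac{1}{2} + 5 \left(-11\right) = - \frac{1}{2} - 55 = - \frac{111}{2}$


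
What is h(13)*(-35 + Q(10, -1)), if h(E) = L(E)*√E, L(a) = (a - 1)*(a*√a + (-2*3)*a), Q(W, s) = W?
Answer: -50700 + 23400*√13 ≈ 33670.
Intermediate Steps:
L(a) = (-1 + a)*(a^(3/2) - 6*a)
h(E) = √E*(E^(5/2) - E^(3/2) - 6*E² + 6*E) (h(E) = (E^(5/2) - E^(3/2) - 6*E² + 6*E)*√E = √E*(E^(5/2) - E^(3/2) - 6*E² + 6*E))
h(13)*(-35 + Q(10, -1)) = (13³ - 1*13² - 1014*√13 + 6*13^(3/2))*(-35 + 10) = (2197 - 1*169 - 1014*√13 + 6*(13*√13))*(-25) = (2197 - 169 - 1014*√13 + 78*√13)*(-25) = (2028 - 936*√13)*(-25) = -50700 + 23400*√13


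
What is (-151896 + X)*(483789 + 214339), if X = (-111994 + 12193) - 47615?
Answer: -208958087936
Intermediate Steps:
X = -147416 (X = -99801 - 47615 = -147416)
(-151896 + X)*(483789 + 214339) = (-151896 - 147416)*(483789 + 214339) = -299312*698128 = -208958087936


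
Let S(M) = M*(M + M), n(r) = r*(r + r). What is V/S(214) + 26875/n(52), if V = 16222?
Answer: 318657947/61916192 ≈ 5.1466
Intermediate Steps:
n(r) = 2*r² (n(r) = r*(2*r) = 2*r²)
S(M) = 2*M² (S(M) = M*(2*M) = 2*M²)
V/S(214) + 26875/n(52) = 16222/((2*214²)) + 26875/((2*52²)) = 16222/((2*45796)) + 26875/((2*2704)) = 16222/91592 + 26875/5408 = 16222*(1/91592) + 26875*(1/5408) = 8111/45796 + 26875/5408 = 318657947/61916192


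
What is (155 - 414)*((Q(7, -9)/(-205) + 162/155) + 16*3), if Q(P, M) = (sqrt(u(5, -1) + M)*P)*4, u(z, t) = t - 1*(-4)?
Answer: -1968918/155 + 7252*I*sqrt(6)/205 ≈ -12703.0 + 86.652*I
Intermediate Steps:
u(z, t) = 4 + t (u(z, t) = t + 4 = 4 + t)
Q(P, M) = 4*P*sqrt(3 + M) (Q(P, M) = (sqrt((4 - 1) + M)*P)*4 = (sqrt(3 + M)*P)*4 = (P*sqrt(3 + M))*4 = 4*P*sqrt(3 + M))
(155 - 414)*((Q(7, -9)/(-205) + 162/155) + 16*3) = (155 - 414)*(((4*7*sqrt(3 - 9))/(-205) + 162/155) + 16*3) = -259*(((4*7*sqrt(-6))*(-1/205) + 162*(1/155)) + 48) = -259*(((4*7*(I*sqrt(6)))*(-1/205) + 162/155) + 48) = -259*(((28*I*sqrt(6))*(-1/205) + 162/155) + 48) = -259*((-28*I*sqrt(6)/205 + 162/155) + 48) = -259*((162/155 - 28*I*sqrt(6)/205) + 48) = -259*(7602/155 - 28*I*sqrt(6)/205) = -1968918/155 + 7252*I*sqrt(6)/205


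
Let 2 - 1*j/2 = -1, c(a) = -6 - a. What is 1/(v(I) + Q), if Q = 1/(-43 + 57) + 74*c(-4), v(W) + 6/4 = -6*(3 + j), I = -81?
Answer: -7/1424 ≈ -0.0049157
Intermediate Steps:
j = 6 (j = 4 - 2*(-1) = 4 + 2 = 6)
v(W) = -111/2 (v(W) = -3/2 - 6*(3 + 6) = -3/2 - 6*9 = -3/2 - 54 = -111/2)
Q = -2071/14 (Q = 1/(-43 + 57) + 74*(-6 - 1*(-4)) = 1/14 + 74*(-6 + 4) = 1/14 + 74*(-2) = 1/14 - 148 = -2071/14 ≈ -147.93)
1/(v(I) + Q) = 1/(-111/2 - 2071/14) = 1/(-1424/7) = -7/1424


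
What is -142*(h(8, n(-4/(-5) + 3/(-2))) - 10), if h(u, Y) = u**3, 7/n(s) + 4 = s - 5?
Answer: -71284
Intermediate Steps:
n(s) = 7/(-9 + s) (n(s) = 7/(-4 + (s - 5)) = 7/(-4 + (-5 + s)) = 7/(-9 + s))
-142*(h(8, n(-4/(-5) + 3/(-2))) - 10) = -142*(8**3 - 10) = -142*(512 - 10) = -142*502 = -71284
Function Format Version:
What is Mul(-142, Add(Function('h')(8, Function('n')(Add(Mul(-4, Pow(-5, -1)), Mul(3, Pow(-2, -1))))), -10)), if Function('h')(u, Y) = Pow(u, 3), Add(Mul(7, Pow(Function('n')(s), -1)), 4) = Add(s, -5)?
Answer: -71284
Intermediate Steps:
Function('n')(s) = Mul(7, Pow(Add(-9, s), -1)) (Function('n')(s) = Mul(7, Pow(Add(-4, Add(s, -5)), -1)) = Mul(7, Pow(Add(-4, Add(-5, s)), -1)) = Mul(7, Pow(Add(-9, s), -1)))
Mul(-142, Add(Function('h')(8, Function('n')(Add(Mul(-4, Pow(-5, -1)), Mul(3, Pow(-2, -1))))), -10)) = Mul(-142, Add(Pow(8, 3), -10)) = Mul(-142, Add(512, -10)) = Mul(-142, 502) = -71284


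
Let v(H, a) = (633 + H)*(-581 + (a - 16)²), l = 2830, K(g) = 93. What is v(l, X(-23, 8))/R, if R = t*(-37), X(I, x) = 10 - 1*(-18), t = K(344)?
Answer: 1513331/3441 ≈ 439.79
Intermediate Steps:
t = 93
X(I, x) = 28 (X(I, x) = 10 + 18 = 28)
R = -3441 (R = 93*(-37) = -3441)
v(H, a) = (-581 + (-16 + a)²)*(633 + H) (v(H, a) = (633 + H)*(-581 + (-16 + a)²) = (-581 + (-16 + a)²)*(633 + H))
v(l, X(-23, 8))/R = (-367773 - 581*2830 + 633*(-16 + 28)² + 2830*(-16 + 28)²)/(-3441) = (-367773 - 1644230 + 633*12² + 2830*12²)*(-1/3441) = (-367773 - 1644230 + 633*144 + 2830*144)*(-1/3441) = (-367773 - 1644230 + 91152 + 407520)*(-1/3441) = -1513331*(-1/3441) = 1513331/3441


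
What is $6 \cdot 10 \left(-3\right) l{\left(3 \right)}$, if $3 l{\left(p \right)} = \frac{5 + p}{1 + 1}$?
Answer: $-240$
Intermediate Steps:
$l{\left(p \right)} = \frac{5}{6} + \frac{p}{6}$ ($l{\left(p \right)} = \frac{\left(5 + p\right) \frac{1}{1 + 1}}{3} = \frac{\left(5 + p\right) \frac{1}{2}}{3} = \frac{\frac{5}{2} + \frac{p}{2}}{3} = \frac{5}{6} + \frac{p}{6}$)
$6 \cdot 10 \left(-3\right) l{\left(3 \right)} = 6 \cdot 10 \left(-3\right) \left(\frac{5}{6} + \frac{1}{6} \cdot 3\right) = 60 \left(-3\right) \left(\frac{5}{6} + \frac{1}{2}\right) = \left(-180\right) \frac{4}{3} = -240$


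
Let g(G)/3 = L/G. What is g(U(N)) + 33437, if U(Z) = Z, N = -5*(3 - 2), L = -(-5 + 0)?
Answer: 33434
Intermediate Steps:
L = 5 (L = -1*(-5) = 5)
N = -5 (N = -5*1 = -5)
g(G) = 15/G (g(G) = 3*(5/G) = 15/G)
g(U(N)) + 33437 = 15/(-5) + 33437 = 15*(-⅕) + 33437 = -3 + 33437 = 33434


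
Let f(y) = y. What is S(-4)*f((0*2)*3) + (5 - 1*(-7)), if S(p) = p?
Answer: 12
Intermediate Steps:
S(-4)*f((0*2)*3) + (5 - 1*(-7)) = -4*0*2*3 + (5 - 1*(-7)) = -0*3 + (5 + 7) = -4*0 + 12 = 0 + 12 = 12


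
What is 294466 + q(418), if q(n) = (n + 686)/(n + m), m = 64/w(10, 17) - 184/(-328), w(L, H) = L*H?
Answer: 429923324042/1459997 ≈ 2.9447e+5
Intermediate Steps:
w(L, H) = H*L
m = 3267/3485 (m = 64/((17*10)) - 184/(-328) = 64/170 - 184*(-1/328) = 64*(1/170) + 23/41 = 32/85 + 23/41 = 3267/3485 ≈ 0.93745)
q(n) = (686 + n)/(3267/3485 + n) (q(n) = (n + 686)/(n + 3267/3485) = (686 + n)/(3267/3485 + n))
294466 + q(418) = 294466 + 3485*(686 + 418)/(3267 + 3485*418) = 294466 + 3485*1104/(3267 + 1456730) = 294466 + 3485*1104/1459997 = 294466 + 3485*(1/1459997)*1104 = 294466 + 3847440/1459997 = 429923324042/1459997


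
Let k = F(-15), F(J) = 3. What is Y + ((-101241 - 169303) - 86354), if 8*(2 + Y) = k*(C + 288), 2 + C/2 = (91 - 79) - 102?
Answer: -356861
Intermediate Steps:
k = 3
C = -184 (C = -4 + 2*((91 - 79) - 102) = -4 + 2*(12 - 102) = -4 + 2*(-90) = -4 - 180 = -184)
Y = 37 (Y = -2 + (3*(-184 + 288))/8 = -2 + (3*104)/8 = -2 + (1/8)*312 = -2 + 39 = 37)
Y + ((-101241 - 169303) - 86354) = 37 + ((-101241 - 169303) - 86354) = 37 + (-270544 - 86354) = 37 - 356898 = -356861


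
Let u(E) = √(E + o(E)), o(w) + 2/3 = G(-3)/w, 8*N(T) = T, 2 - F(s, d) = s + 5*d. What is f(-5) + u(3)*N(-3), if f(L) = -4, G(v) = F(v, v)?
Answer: -41/8 ≈ -5.1250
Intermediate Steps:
F(s, d) = 2 - s - 5*d (F(s, d) = 2 - (s + 5*d) = 2 + (-s - 5*d) = 2 - s - 5*d)
G(v) = 2 - 6*v (G(v) = 2 - v - 5*v = 2 - 6*v)
N(T) = T/8
o(w) = -⅔ + 20/w (o(w) = -⅔ + (2 - 6*(-3))/w = -⅔ + (2 + 18)/w = -⅔ + 20/w)
u(E) = √(-⅔ + E + 20/E) (u(E) = √(E + (-⅔ + 20/E)) = √(-⅔ + E + 20/E))
f(-5) + u(3)*N(-3) = -4 + (√(-6 + 9*3 + 180/3)/3)*((⅛)*(-3)) = -4 + (√(-6 + 27 + 180*(⅓))/3)*(-3/8) = -4 + (√(-6 + 27 + 60)/3)*(-3/8) = -4 + (√81/3)*(-3/8) = -4 + ((⅓)*9)*(-3/8) = -4 + 3*(-3/8) = -4 - 9/8 = -41/8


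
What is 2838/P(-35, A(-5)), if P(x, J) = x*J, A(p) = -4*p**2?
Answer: 1419/1750 ≈ 0.81086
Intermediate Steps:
P(x, J) = J*x
2838/P(-35, A(-5)) = 2838/((-4*(-5)**2*(-35))) = 2838/((-4*25*(-35))) = 2838/((-100*(-35))) = 2838/3500 = 2838*(1/3500) = 1419/1750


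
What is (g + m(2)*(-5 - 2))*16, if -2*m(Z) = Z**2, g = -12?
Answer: 32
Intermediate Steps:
m(Z) = -Z**2/2
(g + m(2)*(-5 - 2))*16 = (-12 + (-1/2*2**2)*(-5 - 2))*16 = (-12 - 1/2*4*(-7))*16 = (-12 - 2*(-7))*16 = (-12 + 14)*16 = 2*16 = 32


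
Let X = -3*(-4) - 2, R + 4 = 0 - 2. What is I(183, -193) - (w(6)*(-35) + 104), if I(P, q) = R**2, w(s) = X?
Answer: 282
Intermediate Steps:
R = -6 (R = -4 + (0 - 2) = -4 - 2 = -6)
X = 10 (X = 12 - 2 = 10)
w(s) = 10
I(P, q) = 36 (I(P, q) = (-6)**2 = 36)
I(183, -193) - (w(6)*(-35) + 104) = 36 - (10*(-35) + 104) = 36 - (-350 + 104) = 36 - 1*(-246) = 36 + 246 = 282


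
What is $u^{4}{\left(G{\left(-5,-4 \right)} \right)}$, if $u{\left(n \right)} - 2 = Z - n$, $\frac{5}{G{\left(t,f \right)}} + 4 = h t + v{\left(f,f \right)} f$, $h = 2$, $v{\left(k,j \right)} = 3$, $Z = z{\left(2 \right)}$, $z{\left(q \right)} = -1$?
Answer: $\frac{923521}{456976} \approx 2.0209$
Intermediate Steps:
$Z = -1$
$G{\left(t,f \right)} = \frac{5}{-4 + 2 t + 3 f}$ ($G{\left(t,f \right)} = \frac{5}{-4 + \left(2 t + 3 f\right)} = \frac{5}{-4 + 2 t + 3 f}$)
$u{\left(n \right)} = 1 - n$ ($u{\left(n \right)} = 2 - \left(1 + n\right) = 1 - n$)
$u^{4}{\left(G{\left(-5,-4 \right)} \right)} = \left(1 - \frac{5}{-4 + 2 \left(-5\right) + 3 \left(-4\right)}\right)^{4} = \left(1 - \frac{5}{-4 - 10 - 12}\right)^{4} = \left(1 - \frac{5}{-26}\right)^{4} = \left(1 - 5 \left(- \frac{1}{26}\right)\right)^{4} = \left(1 - - \frac{5}{26}\right)^{4} = \left(1 + \frac{5}{26}\right)^{4} = \left(\frac{31}{26}\right)^{4} = \frac{923521}{456976}$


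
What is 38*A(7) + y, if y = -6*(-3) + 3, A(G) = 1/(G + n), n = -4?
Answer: 101/3 ≈ 33.667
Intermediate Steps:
A(G) = 1/(-4 + G) (A(G) = 1/(G - 4) = 1/(-4 + G))
y = 21 (y = 18 + 3 = 21)
38*A(7) + y = 38/(-4 + 7) + 21 = 38/3 + 21 = 101/3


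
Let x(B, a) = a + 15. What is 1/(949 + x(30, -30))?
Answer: 1/934 ≈ 0.0010707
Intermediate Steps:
x(B, a) = 15 + a
1/(949 + x(30, -30)) = 1/(949 + (15 - 30)) = 1/(949 - 15) = 1/934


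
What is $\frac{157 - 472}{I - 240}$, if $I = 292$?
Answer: $- \frac{315}{52} \approx -6.0577$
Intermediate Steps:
$\frac{157 - 472}{I - 240} = \frac{157 - 472}{292 - 240} = - \frac{315}{52}$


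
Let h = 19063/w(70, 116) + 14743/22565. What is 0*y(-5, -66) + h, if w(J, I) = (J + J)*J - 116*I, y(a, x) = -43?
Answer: -376256187/82497640 ≈ -4.5608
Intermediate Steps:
w(J, I) = -116*I + 2*J² (w(J, I) = (2*J)*J - 116*I = 2*J² - 116*I = -116*I + 2*J²)
h = -376256187/82497640 (h = 19063/(-116*116 + 2*70²) + 14743/22565 = 19063/(-13456 + 2*4900) + 14743*(1/22565) = 19063/(-13456 + 9800) + 14743/22565 = 19063/(-3656) + 14743/22565 = 19063*(-1/3656) + 14743/22565 = -19063/3656 + 14743/22565 = -376256187/82497640 ≈ -4.5608)
0*y(-5, -66) + h = 0*(-43) - 376256187/82497640 = 0 - 376256187/82497640 = -376256187/82497640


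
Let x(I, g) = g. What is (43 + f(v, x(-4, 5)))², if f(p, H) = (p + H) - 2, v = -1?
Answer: 2025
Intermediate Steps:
f(p, H) = -2 + H + p (f(p, H) = (H + p) - 2 = -2 + H + p)
(43 + f(v, x(-4, 5)))² = (43 + (-2 + 5 - 1))² = (43 + 2)² = 45² = 2025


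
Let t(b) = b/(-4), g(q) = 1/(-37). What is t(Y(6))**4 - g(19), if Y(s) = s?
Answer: 3013/592 ≈ 5.0895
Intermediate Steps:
g(q) = -1/37
t(b) = -b/4 (t(b) = b*(-1/4) = -b/4)
t(Y(6))**4 - g(19) = (-1/4*6)**4 - 1*(-1/37) = (-3/2)**4 + 1/37 = 81/16 + 1/37 = 3013/592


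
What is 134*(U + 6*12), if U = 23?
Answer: 12730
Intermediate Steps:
134*(U + 6*12) = 134*(23 + 6*12) = 134*(23 + 72) = 134*95 = 12730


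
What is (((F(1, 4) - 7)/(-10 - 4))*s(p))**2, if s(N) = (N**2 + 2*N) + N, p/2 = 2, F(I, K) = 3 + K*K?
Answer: 576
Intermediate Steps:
F(I, K) = 3 + K**2
p = 4 (p = 2*2 = 4)
s(N) = N**2 + 3*N
(((F(1, 4) - 7)/(-10 - 4))*s(p))**2 = ((((3 + 4**2) - 7)/(-10 - 4))*(4*(3 + 4)))**2 = ((((3 + 16) - 7)/(-14))*(4*7))**2 = (((19 - 7)*(-1/14))*28)**2 = ((12*(-1/14))*28)**2 = (-6/7*28)**2 = (-24)**2 = 576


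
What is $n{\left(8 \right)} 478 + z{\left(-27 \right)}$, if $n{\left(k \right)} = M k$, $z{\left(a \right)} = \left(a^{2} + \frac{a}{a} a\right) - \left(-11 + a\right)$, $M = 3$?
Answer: $12212$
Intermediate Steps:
$z{\left(a \right)} = 11 + a^{2}$ ($z{\left(a \right)} = \left(a^{2} + 1 a\right) - \left(-11 + a\right) = \left(a^{2} + a\right) - \left(-11 + a\right) = \left(a + a^{2}\right) - \left(-11 + a\right) = 11 + a^{2}$)
$n{\left(k \right)} = 3 k$
$n{\left(8 \right)} 478 + z{\left(-27 \right)} = 3 \cdot 8 \cdot 478 + \left(11 + \left(-27\right)^{2}\right) = 24 \cdot 478 + \left(11 + 729\right) = 11472 + 740 = 12212$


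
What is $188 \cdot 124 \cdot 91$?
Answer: $2121392$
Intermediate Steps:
$188 \cdot 124 \cdot 91 = 23312 \cdot 91 = 2121392$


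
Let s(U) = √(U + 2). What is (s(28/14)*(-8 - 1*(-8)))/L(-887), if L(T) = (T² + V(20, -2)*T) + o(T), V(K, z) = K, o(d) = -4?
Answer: 0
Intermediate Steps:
s(U) = √(2 + U)
L(T) = -4 + T² + 20*T (L(T) = (T² + 20*T) - 4 = -4 + T² + 20*T)
(s(28/14)*(-8 - 1*(-8)))/L(-887) = (√(2 + 28/14)*(-8 - 1*(-8)))/(-4 + (-887)² + 20*(-887)) = (√(2 + 28*(1/14))*(-8 + 8))/(-4 + 786769 - 17740) = (√(2 + 2)*0)/769025 = (√4*0)*(1/769025) = (2*0)*(1/769025) = 0*(1/769025) = 0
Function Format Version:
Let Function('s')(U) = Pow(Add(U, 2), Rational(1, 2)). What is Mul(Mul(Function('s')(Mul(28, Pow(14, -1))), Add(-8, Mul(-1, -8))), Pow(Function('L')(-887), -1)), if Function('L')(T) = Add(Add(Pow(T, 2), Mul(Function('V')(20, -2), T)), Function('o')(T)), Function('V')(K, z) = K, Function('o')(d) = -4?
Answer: 0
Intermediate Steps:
Function('s')(U) = Pow(Add(2, U), Rational(1, 2))
Function('L')(T) = Add(-4, Pow(T, 2), Mul(20, T)) (Function('L')(T) = Add(Add(Pow(T, 2), Mul(20, T)), -4) = Add(-4, Pow(T, 2), Mul(20, T)))
Mul(Mul(Function('s')(Mul(28, Pow(14, -1))), Add(-8, Mul(-1, -8))), Pow(Function('L')(-887), -1)) = Mul(Mul(Pow(Add(2, Mul(28, Pow(14, -1))), Rational(1, 2)), Add(-8, Mul(-1, -8))), Pow(Add(-4, Pow(-887, 2), Mul(20, -887)), -1)) = Mul(Mul(Pow(Add(2, Mul(28, Rational(1, 14))), Rational(1, 2)), Add(-8, 8)), Pow(Add(-4, 786769, -17740), -1)) = Mul(Mul(Pow(Add(2, 2), Rational(1, 2)), 0), Pow(769025, -1)) = Mul(Mul(Pow(4, Rational(1, 2)), 0), Rational(1, 769025)) = Mul(Mul(2, 0), Rational(1, 769025)) = Mul(0, Rational(1, 769025)) = 0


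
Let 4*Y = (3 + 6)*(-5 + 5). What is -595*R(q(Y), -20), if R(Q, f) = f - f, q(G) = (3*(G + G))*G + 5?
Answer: 0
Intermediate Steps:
Y = 0 (Y = ((3 + 6)*(-5 + 5))/4 = (9*0)/4 = (¼)*0 = 0)
q(G) = 5 + 6*G² (q(G) = (3*(2*G))*G + 5 = (6*G)*G + 5 = 6*G² + 5 = 5 + 6*G²)
R(Q, f) = 0
-595*R(q(Y), -20) = -595*0 = 0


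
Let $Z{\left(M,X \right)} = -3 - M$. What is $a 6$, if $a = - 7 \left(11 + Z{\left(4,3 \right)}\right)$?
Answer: $-168$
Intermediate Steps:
$a = -28$ ($a = - 7 \left(11 - 7\right) = \left(-7\right) 4 = -28$)
$a 6 = \left(-28\right) 6 = -168$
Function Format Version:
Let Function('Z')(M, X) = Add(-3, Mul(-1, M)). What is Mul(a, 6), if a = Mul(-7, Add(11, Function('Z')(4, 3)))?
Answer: -168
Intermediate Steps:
a = -28 (a = Mul(-7, Add(11, Add(-3, Mul(-1, 4)))) = Mul(-7, Add(11, Add(-3, -4))) = Mul(-7, Add(11, -7)) = Mul(-7, 4) = -28)
Mul(a, 6) = Mul(-28, 6) = -168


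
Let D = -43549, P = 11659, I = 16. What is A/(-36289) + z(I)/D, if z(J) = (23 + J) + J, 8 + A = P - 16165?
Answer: 17689481/143668151 ≈ 0.12313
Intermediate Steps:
A = -4514 (A = -8 + (11659 - 16165) = -8 - 4506 = -4514)
z(J) = 23 + 2*J
A/(-36289) + z(I)/D = -4514/(-36289) + (23 + 2*16)/(-43549) = -4514*(-1/36289) + (23 + 32)*(-1/43549) = 4514/36289 + 55*(-1/43549) = 4514/36289 - 5/3959 = 17689481/143668151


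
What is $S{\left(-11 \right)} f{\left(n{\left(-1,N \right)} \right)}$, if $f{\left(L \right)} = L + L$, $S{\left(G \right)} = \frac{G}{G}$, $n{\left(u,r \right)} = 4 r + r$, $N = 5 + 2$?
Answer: $70$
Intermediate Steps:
$N = 7$
$n{\left(u,r \right)} = 5 r$
$S{\left(G \right)} = 1$
$f{\left(L \right)} = 2 L$
$S{\left(-11 \right)} f{\left(n{\left(-1,N \right)} \right)} = 1 \cdot 2 \cdot 5 \cdot 7 = 1 \cdot 2 \cdot 35 = 1 \cdot 70 = 70$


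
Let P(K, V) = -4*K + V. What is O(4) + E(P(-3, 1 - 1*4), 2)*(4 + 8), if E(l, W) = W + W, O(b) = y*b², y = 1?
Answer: 64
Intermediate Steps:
P(K, V) = V - 4*K
O(b) = b² (O(b) = 1*b² = b²)
E(l, W) = 2*W
O(4) + E(P(-3, 1 - 1*4), 2)*(4 + 8) = 4² + (2*2)*(4 + 8) = 16 + 4*12 = 16 + 48 = 64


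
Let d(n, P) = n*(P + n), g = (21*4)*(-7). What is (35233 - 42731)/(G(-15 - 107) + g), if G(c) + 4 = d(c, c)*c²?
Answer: -3749/221533160 ≈ -1.6923e-5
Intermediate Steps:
g = -588 (g = 84*(-7) = -588)
G(c) = -4 + 2*c⁴ (G(c) = -4 + (c*(c + c))*c² = -4 + (c*(2*c))*c² = -4 + (2*c²)*c² = -4 + 2*c⁴)
(35233 - 42731)/(G(-15 - 107) + g) = (35233 - 42731)/((-4 + 2*(-15 - 107)⁴) - 588) = -7498/((-4 + 2*(-122)⁴) - 588) = -7498/((-4 + 2*221533456) - 588) = -7498/((-4 + 443066912) - 588) = -7498/(443066908 - 588) = -7498/443066320 = -7498*1/443066320 = -3749/221533160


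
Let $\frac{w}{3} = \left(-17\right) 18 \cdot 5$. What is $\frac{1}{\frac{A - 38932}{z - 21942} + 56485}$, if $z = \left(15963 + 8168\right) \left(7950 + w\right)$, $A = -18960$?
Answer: $\frac{40529109}{2289286692919} \approx 1.7704 \cdot 10^{-5}$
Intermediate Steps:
$w = -4590$ ($w = 3 \left(-17\right) 18 \cdot 5 = 3 \left(\left(-306\right) 5\right) = 3 \left(-1530\right) = -4590$)
$z = 81080160$ ($z = \left(15963 + 8168\right) \left(7950 - 4590\right) = 24131 \cdot 3360 = 81080160$)
$\frac{1}{\frac{A - 38932}{z - 21942} + 56485} = \frac{1}{\frac{-18960 - 38932}{81080160 - 21942} + 56485} = \frac{1}{- \frac{57892}{81058218} + 56485} = \frac{1}{\left(-57892\right) \frac{1}{81058218} + 56485} = \frac{1}{- \frac{28946}{40529109} + 56485} = \frac{1}{\frac{2289286692919}{40529109}} = \frac{40529109}{2289286692919}$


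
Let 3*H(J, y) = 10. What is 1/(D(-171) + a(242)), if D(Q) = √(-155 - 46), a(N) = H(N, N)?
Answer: 30/1909 - 9*I*√201/1909 ≈ 0.015715 - 0.06684*I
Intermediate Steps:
H(J, y) = 10/3 (H(J, y) = (⅓)*10 = 10/3)
a(N) = 10/3
D(Q) = I*√201 (D(Q) = √(-201) = I*√201)
1/(D(-171) + a(242)) = 1/(I*√201 + 10/3) = 1/(10/3 + I*√201)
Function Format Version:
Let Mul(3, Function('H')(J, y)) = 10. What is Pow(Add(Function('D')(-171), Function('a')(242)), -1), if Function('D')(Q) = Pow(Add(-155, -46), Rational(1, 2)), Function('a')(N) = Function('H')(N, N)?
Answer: Add(Rational(30, 1909), Mul(Rational(-9, 1909), I, Pow(201, Rational(1, 2)))) ≈ Add(0.015715, Mul(-0.066840, I))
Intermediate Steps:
Function('H')(J, y) = Rational(10, 3) (Function('H')(J, y) = Mul(Rational(1, 3), 10) = Rational(10, 3))
Function('a')(N) = Rational(10, 3)
Function('D')(Q) = Mul(I, Pow(201, Rational(1, 2))) (Function('D')(Q) = Pow(-201, Rational(1, 2)) = Mul(I, Pow(201, Rational(1, 2))))
Pow(Add(Function('D')(-171), Function('a')(242)), -1) = Pow(Add(Mul(I, Pow(201, Rational(1, 2))), Rational(10, 3)), -1) = Pow(Add(Rational(10, 3), Mul(I, Pow(201, Rational(1, 2)))), -1)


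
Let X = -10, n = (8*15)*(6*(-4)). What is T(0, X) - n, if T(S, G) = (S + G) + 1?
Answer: 2871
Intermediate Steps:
n = -2880 (n = 120*(-24) = -2880)
T(S, G) = 1 + G + S (T(S, G) = (G + S) + 1 = 1 + G + S)
T(0, X) - n = (1 - 10 + 0) - 1*(-2880) = -9 + 2880 = 2871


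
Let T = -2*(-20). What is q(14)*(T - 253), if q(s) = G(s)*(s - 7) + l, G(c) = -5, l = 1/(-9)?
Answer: 22436/3 ≈ 7478.7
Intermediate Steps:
l = -⅑ ≈ -0.11111
q(s) = 314/9 - 5*s (q(s) = -5*(s - 7) - ⅑ = -5*(-7 + s) - ⅑ = (35 - 5*s) - ⅑ = 314/9 - 5*s)
T = 40
q(14)*(T - 253) = (314/9 - 5*14)*(40 - 253) = (314/9 - 70)*(-213) = -316/9*(-213) = 22436/3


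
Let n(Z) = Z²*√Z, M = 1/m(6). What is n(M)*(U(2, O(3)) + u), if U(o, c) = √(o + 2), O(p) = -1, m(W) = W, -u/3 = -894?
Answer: 671*√6/54 ≈ 30.437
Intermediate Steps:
u = 2682 (u = -3*(-894) = 2682)
M = ⅙ (M = 1/6 = ⅙ ≈ 0.16667)
U(o, c) = √(2 + o)
n(Z) = Z^(5/2)
n(M)*(U(2, O(3)) + u) = (⅙)^(5/2)*(√(2 + 2) + 2682) = (√6/216)*(√4 + 2682) = (√6/216)*(2 + 2682) = (√6/216)*2684 = 671*√6/54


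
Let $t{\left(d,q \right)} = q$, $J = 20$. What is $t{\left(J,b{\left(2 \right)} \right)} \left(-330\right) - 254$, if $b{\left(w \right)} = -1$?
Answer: $76$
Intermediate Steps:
$t{\left(J,b{\left(2 \right)} \right)} \left(-330\right) - 254 = \left(-1\right) \left(-330\right) - 254 = 330 - 254 = 76$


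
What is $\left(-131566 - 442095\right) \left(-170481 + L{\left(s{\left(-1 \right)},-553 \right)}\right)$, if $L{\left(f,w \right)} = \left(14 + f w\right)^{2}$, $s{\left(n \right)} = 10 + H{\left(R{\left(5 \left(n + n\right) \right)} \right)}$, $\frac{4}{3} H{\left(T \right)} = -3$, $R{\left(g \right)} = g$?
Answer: $- \frac{165924487463053}{16} \approx -1.037 \cdot 10^{13}$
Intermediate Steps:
$H{\left(T \right)} = - \frac{9}{4}$ ($H{\left(T \right)} = \frac{3}{4} \left(-3\right) = - \frac{9}{4}$)
$s{\left(n \right)} = \frac{31}{4}$ ($s{\left(n \right)} = 10 - \frac{9}{4} = \frac{31}{4}$)
$\left(-131566 - 442095\right) \left(-170481 + L{\left(s{\left(-1 \right)},-553 \right)}\right) = \left(-131566 - 442095\right) \left(-170481 + \left(14 + \frac{31}{4} \left(-553\right)\right)^{2}\right) = \left(-131566 - 442095\right) \left(-170481 + \left(14 - \frac{17143}{4}\right)^{2}\right) = - 573661 \left(-170481 + \left(- \frac{17087}{4}\right)^{2}\right) = - 573661 \left(-170481 + \frac{291965569}{16}\right) = \left(-573661\right) \frac{289237873}{16} = - \frac{165924487463053}{16}$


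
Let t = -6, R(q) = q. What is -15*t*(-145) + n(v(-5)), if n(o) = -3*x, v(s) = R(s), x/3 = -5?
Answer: -13005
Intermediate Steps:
x = -15 (x = 3*(-5) = -15)
v(s) = s
n(o) = 45 (n(o) = -3*(-15) = 45)
-15*t*(-145) + n(v(-5)) = -15*(-6)*(-145) + 45 = 90*(-145) + 45 = -13050 + 45 = -13005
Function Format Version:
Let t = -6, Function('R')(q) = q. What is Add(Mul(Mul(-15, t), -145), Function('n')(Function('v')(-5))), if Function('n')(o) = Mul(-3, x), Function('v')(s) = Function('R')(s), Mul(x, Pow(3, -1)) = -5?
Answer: -13005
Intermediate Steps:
x = -15 (x = Mul(3, -5) = -15)
Function('v')(s) = s
Function('n')(o) = 45 (Function('n')(o) = Mul(-3, -15) = 45)
Add(Mul(Mul(-15, t), -145), Function('n')(Function('v')(-5))) = Add(Mul(Mul(-15, -6), -145), 45) = Add(Mul(90, -145), 45) = Add(-13050, 45) = -13005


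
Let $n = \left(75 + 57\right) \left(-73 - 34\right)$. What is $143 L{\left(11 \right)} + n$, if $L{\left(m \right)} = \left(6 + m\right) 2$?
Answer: $-9262$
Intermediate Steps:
$n = -14124$ ($n = 132 \left(-107\right) = -14124$)
$L{\left(m \right)} = 12 + 2 m$
$143 L{\left(11 \right)} + n = 143 \left(12 + 2 \cdot 11\right) - 14124 = 143 \left(12 + 22\right) - 14124 = 143 \cdot 34 - 14124 = 4862 - 14124 = -9262$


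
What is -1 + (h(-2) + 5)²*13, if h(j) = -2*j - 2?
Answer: 636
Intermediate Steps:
h(j) = -2 - 2*j
-1 + (h(-2) + 5)²*13 = -1 + ((-2 - 2*(-2)) + 5)²*13 = -1 + ((-2 + 4) + 5)²*13 = -1 + (2 + 5)²*13 = -1 + 7²*13 = -1 + 49*13 = -1 + 637 = 636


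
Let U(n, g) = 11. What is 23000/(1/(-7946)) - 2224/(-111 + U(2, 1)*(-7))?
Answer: -8589625444/47 ≈ -1.8276e+8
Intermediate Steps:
23000/(1/(-7946)) - 2224/(-111 + U(2, 1)*(-7)) = 23000/(1/(-7946)) - 2224/(-111 + 11*(-7)) = 23000/(-1/7946) - 2224/(-111 - 77) = 23000*(-7946) - 2224/(-188) = -182758000 - 2224*(-1/188) = -182758000 + 556/47 = -8589625444/47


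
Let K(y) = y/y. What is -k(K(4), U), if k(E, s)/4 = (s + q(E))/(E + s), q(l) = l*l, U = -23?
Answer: -4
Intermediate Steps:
K(y) = 1
q(l) = l²
k(E, s) = 4*(s + E²)/(E + s) (k(E, s) = 4*((s + E²)/(E + s)) = 4*(s + E²)/(E + s))
-k(K(4), U) = -4*(-23 + 1²)/(1 - 23) = -4*(-23 + 1)/(-22) = -4*(-1)*(-22)/22 = -1*4 = -4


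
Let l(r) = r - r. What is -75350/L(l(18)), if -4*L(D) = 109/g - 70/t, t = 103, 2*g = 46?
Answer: 714016600/9617 ≈ 74245.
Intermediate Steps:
g = 23 (g = (1/2)*46 = 23)
l(r) = 0
L(D) = -9617/9476 (L(D) = -(109/23 - 70/103)/4 = -1/4*9617/2369 = -9617/9476)
-75350/L(l(18)) = -75350/(-9617/9476) = -75350*(-9476/9617) = 714016600/9617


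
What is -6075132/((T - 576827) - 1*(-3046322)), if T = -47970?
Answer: -2025044/807175 ≈ -2.5088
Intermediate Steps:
-6075132/((T - 576827) - 1*(-3046322)) = -6075132/((-47970 - 576827) - 1*(-3046322)) = -6075132/(-624797 + 3046322) = -6075132/2421525 = -6075132*1/2421525 = -2025044/807175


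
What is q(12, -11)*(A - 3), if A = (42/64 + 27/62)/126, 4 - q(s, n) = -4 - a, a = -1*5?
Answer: -124631/13888 ≈ -8.9740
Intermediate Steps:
a = -5
q(s, n) = 3 (q(s, n) = 4 - (-4 - 1*(-5)) = 4 - (-4 + 5) = 4 - 1*1 = 4 - 1 = 3)
A = 361/41664 (A = (42*(1/64) + 27*(1/62))*(1/126) = (21/32 + 27/62)*(1/126) = (1083/992)*(1/126) = 361/41664 ≈ 0.0086645)
q(12, -11)*(A - 3) = 3*(361/41664 - 3) = 3*(-124631/41664) = -124631/13888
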